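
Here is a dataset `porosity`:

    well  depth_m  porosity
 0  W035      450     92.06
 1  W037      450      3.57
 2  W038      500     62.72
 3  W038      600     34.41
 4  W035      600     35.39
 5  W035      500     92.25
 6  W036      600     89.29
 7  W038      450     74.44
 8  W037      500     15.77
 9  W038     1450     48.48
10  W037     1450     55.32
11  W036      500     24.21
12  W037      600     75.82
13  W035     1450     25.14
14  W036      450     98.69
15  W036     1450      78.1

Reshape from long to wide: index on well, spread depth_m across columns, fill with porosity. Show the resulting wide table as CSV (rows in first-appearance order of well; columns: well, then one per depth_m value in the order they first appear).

well,450,500,600,1450
W035,92.06,92.25,35.39,25.14
W037,3.57,15.77,75.82,55.32
W038,74.44,62.72,34.41,48.48
W036,98.69,24.21,89.29,78.1

Columns: well plus the 4 distinct depth_m values (450, 500, 600, 1450).
For example, row W035 column 450 takes porosity=92.06 from the long row (W035, 450).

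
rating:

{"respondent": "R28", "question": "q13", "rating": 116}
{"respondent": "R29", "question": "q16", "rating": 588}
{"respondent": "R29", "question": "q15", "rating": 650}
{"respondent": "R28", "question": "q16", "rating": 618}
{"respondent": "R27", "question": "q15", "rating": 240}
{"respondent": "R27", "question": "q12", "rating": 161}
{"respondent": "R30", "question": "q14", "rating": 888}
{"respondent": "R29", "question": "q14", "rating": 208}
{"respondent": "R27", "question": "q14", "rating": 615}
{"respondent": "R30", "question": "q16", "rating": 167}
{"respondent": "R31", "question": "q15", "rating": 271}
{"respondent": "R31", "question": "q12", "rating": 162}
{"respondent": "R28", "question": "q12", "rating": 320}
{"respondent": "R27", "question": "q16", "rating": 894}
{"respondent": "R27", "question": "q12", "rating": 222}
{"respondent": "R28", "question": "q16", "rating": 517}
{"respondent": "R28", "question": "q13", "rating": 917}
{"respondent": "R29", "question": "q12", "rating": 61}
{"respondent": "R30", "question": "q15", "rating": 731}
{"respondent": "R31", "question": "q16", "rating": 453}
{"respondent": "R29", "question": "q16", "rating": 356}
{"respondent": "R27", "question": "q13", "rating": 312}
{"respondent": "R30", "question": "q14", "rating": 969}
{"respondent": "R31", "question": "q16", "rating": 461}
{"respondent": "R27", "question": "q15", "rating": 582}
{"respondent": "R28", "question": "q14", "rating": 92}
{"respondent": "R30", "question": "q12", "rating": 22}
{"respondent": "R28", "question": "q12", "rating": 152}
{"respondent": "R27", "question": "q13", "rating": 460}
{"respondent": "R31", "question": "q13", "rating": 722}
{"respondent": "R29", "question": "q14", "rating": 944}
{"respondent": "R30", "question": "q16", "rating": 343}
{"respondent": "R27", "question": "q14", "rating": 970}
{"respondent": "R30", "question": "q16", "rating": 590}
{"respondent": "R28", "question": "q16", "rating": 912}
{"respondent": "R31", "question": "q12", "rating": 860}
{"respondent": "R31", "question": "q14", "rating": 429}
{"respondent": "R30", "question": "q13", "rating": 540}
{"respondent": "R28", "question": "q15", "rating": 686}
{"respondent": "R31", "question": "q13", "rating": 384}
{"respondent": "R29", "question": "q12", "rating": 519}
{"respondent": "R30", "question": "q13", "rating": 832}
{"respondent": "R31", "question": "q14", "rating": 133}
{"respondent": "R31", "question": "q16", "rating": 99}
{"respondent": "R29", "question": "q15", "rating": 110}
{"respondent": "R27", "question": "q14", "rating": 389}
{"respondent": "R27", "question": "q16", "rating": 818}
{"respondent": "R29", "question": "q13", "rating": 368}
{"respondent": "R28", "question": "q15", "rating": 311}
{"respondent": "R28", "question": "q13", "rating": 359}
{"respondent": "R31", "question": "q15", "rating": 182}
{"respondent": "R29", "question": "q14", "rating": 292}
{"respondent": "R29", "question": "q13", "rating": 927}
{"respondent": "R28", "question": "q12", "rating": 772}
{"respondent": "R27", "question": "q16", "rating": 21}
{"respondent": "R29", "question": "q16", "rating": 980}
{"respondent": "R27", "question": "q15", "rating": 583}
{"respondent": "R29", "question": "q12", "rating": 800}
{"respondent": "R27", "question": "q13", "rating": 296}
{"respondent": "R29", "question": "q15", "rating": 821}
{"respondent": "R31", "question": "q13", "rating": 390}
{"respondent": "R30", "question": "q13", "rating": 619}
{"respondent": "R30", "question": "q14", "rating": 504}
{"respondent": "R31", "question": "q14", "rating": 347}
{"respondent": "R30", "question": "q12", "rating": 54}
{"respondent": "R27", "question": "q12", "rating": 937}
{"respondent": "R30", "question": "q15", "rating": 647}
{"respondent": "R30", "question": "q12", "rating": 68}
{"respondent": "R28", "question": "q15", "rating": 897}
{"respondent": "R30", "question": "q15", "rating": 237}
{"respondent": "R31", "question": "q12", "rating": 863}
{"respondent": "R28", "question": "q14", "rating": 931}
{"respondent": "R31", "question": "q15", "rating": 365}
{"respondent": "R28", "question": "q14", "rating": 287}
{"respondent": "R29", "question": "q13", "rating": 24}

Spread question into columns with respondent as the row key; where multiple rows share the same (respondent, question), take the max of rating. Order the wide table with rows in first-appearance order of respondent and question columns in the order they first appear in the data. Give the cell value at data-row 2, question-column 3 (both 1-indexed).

821

With rows in first-appearance order of respondent, row 2 is respondent=R29. question columns in first-appearance order: q13, q16, q15, q12, q14; column 3 is q15.
Long rows with respondent=R29, question=q15: max(650, 110, 821) = 821.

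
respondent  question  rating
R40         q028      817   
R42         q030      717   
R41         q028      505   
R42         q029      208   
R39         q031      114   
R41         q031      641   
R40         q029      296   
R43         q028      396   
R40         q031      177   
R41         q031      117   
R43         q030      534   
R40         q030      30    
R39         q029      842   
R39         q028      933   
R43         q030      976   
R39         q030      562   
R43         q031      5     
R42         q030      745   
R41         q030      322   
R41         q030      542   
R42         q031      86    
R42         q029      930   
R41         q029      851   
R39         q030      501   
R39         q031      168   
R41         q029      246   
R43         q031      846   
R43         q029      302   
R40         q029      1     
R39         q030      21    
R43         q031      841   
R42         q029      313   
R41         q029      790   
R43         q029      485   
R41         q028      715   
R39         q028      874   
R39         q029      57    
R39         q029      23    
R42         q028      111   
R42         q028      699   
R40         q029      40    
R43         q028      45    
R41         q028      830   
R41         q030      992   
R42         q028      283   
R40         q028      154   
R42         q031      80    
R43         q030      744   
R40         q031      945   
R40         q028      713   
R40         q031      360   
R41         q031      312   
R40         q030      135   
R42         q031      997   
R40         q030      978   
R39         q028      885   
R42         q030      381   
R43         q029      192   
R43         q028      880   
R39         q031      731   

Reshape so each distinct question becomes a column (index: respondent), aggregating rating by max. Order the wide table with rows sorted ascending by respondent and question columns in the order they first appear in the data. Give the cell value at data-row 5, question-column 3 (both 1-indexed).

485

With rows sorted ascending by respondent, row 5 is respondent=R43. question columns in first-appearance order: q028, q030, q029, q031; column 3 is q029.
Long rows with respondent=R43, question=q029: max(302, 485, 192) = 485.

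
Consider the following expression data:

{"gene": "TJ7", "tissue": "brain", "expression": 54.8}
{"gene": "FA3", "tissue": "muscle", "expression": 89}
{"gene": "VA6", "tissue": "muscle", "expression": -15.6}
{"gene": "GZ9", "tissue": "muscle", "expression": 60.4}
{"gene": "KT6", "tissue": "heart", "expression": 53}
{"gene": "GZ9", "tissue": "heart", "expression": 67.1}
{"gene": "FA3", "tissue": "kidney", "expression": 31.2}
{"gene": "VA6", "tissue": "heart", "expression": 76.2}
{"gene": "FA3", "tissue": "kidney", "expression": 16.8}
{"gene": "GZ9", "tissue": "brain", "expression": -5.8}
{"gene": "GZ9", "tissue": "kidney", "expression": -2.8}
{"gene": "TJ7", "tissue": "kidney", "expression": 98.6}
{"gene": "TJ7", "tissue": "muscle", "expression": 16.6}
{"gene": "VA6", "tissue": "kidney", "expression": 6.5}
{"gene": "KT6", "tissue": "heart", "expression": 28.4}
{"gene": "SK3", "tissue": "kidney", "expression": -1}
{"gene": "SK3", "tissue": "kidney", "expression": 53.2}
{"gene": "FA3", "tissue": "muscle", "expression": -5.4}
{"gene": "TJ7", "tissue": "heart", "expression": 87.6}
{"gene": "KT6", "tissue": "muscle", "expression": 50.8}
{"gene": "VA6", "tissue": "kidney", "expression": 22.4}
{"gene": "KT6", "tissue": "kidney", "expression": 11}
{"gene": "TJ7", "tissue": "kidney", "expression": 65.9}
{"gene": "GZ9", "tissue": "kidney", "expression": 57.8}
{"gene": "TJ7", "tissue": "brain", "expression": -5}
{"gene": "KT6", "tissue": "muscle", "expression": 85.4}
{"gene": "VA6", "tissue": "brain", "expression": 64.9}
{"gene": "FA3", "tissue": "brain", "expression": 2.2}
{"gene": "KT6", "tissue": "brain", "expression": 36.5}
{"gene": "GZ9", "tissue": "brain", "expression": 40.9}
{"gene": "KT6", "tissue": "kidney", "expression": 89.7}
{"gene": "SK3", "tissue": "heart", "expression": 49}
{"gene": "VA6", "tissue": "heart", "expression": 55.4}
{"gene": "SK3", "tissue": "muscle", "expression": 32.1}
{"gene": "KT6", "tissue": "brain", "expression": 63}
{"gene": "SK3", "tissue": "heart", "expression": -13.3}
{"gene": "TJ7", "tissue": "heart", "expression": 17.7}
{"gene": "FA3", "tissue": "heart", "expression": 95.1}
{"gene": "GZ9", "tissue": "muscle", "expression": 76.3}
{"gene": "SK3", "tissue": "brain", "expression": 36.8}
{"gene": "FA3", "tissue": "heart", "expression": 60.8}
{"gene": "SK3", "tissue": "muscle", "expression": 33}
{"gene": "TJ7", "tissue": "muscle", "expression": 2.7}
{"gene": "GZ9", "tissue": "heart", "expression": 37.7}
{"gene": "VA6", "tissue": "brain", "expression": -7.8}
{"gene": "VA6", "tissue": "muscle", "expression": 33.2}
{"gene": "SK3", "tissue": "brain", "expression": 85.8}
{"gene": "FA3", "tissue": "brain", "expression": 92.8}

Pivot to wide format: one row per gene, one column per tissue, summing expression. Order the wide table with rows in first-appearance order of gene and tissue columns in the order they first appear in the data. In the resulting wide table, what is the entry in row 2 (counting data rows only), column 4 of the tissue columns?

48

With rows in first-appearance order of gene, row 2 is gene=FA3. tissue columns in first-appearance order: brain, muscle, heart, kidney; column 4 is kidney.
Long rows with gene=FA3, tissue=kidney: 31.2 + 16.8 = 48.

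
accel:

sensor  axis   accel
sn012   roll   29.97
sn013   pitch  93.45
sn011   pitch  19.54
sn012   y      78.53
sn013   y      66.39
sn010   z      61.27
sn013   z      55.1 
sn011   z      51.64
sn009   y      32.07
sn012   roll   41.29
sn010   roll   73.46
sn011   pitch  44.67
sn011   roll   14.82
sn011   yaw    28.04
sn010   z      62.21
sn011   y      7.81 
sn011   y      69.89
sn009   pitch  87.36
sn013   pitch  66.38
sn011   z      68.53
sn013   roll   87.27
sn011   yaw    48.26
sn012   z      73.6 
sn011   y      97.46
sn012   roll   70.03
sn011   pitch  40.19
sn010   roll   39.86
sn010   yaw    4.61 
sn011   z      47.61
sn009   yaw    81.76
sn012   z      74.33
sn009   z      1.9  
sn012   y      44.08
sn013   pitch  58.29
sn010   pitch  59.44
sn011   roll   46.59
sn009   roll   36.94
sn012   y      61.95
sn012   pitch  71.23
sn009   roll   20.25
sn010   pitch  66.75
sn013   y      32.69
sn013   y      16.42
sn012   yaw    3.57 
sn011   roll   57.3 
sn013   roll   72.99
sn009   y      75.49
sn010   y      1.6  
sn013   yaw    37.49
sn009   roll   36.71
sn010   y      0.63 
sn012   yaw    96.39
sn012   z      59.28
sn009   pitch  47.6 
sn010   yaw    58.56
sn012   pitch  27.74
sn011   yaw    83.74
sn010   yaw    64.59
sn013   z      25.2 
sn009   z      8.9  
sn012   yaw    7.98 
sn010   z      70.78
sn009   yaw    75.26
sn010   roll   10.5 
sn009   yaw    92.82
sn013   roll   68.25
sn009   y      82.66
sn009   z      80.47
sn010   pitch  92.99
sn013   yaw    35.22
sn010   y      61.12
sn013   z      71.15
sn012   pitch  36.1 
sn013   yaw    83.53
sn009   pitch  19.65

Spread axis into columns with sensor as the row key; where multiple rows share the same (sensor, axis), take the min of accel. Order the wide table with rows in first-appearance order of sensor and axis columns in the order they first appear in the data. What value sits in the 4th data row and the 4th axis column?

61.27

With rows in first-appearance order of sensor, row 4 is sensor=sn010. axis columns in first-appearance order: roll, pitch, y, z, yaw; column 4 is z.
Long rows with sensor=sn010, axis=z: min(61.27, 62.21, 70.78) = 61.27.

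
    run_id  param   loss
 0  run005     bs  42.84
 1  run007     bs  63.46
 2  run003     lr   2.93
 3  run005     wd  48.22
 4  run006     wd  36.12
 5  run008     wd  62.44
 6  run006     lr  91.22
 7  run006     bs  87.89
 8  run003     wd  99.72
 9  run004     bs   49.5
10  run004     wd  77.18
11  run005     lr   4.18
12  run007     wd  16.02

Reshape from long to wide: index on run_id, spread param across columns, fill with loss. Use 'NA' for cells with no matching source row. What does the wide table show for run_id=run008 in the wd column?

62.44

The long row with run_id=run008, param=wd has loss=62.44.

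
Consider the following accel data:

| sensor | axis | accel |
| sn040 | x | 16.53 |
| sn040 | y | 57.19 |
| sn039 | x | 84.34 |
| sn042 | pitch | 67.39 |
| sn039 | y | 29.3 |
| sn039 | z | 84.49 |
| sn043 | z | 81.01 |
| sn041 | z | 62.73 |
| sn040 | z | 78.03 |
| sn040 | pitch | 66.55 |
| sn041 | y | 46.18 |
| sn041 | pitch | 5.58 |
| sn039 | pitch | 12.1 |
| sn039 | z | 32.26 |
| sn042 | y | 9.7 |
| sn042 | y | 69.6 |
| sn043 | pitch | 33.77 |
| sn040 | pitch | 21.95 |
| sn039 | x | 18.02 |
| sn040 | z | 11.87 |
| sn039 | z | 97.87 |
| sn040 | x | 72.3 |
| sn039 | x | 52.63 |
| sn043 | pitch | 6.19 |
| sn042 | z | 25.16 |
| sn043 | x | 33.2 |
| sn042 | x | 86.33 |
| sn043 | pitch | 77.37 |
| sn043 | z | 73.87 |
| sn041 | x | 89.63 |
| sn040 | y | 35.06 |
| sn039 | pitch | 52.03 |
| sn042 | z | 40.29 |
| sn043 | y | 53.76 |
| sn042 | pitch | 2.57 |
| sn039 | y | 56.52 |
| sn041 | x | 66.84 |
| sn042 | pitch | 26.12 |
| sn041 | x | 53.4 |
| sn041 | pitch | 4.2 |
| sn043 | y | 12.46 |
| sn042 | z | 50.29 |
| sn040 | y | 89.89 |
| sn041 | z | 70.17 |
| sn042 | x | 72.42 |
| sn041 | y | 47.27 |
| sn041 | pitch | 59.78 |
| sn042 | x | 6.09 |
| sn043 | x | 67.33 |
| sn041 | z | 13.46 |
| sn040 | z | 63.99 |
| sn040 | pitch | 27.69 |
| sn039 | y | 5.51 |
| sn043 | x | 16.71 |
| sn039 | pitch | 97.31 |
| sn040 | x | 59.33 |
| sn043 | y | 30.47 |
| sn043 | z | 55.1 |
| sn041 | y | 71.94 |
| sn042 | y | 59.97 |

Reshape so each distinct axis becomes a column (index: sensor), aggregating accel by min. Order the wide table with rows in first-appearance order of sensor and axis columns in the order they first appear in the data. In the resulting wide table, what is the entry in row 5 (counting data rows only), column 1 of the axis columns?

53.4

With rows in first-appearance order of sensor, row 5 is sensor=sn041. axis columns in first-appearance order: x, y, pitch, z; column 1 is x.
Long rows with sensor=sn041, axis=x: min(89.63, 66.84, 53.4) = 53.4.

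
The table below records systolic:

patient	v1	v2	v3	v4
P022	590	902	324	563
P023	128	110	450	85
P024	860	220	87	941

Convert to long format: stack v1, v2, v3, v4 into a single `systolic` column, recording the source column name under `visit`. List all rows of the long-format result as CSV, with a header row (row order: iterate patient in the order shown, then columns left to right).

patient,visit,systolic
P022,v1,590
P022,v2,902
P022,v3,324
P022,v4,563
P023,v1,128
P023,v2,110
P023,v3,450
P023,v4,85
P024,v1,860
P024,v2,220
P024,v3,87
P024,v4,941

Each (patient, column) pair becomes one row: 3 × 4 = 12 rows.
For example, (P022, v1) → systolic=590.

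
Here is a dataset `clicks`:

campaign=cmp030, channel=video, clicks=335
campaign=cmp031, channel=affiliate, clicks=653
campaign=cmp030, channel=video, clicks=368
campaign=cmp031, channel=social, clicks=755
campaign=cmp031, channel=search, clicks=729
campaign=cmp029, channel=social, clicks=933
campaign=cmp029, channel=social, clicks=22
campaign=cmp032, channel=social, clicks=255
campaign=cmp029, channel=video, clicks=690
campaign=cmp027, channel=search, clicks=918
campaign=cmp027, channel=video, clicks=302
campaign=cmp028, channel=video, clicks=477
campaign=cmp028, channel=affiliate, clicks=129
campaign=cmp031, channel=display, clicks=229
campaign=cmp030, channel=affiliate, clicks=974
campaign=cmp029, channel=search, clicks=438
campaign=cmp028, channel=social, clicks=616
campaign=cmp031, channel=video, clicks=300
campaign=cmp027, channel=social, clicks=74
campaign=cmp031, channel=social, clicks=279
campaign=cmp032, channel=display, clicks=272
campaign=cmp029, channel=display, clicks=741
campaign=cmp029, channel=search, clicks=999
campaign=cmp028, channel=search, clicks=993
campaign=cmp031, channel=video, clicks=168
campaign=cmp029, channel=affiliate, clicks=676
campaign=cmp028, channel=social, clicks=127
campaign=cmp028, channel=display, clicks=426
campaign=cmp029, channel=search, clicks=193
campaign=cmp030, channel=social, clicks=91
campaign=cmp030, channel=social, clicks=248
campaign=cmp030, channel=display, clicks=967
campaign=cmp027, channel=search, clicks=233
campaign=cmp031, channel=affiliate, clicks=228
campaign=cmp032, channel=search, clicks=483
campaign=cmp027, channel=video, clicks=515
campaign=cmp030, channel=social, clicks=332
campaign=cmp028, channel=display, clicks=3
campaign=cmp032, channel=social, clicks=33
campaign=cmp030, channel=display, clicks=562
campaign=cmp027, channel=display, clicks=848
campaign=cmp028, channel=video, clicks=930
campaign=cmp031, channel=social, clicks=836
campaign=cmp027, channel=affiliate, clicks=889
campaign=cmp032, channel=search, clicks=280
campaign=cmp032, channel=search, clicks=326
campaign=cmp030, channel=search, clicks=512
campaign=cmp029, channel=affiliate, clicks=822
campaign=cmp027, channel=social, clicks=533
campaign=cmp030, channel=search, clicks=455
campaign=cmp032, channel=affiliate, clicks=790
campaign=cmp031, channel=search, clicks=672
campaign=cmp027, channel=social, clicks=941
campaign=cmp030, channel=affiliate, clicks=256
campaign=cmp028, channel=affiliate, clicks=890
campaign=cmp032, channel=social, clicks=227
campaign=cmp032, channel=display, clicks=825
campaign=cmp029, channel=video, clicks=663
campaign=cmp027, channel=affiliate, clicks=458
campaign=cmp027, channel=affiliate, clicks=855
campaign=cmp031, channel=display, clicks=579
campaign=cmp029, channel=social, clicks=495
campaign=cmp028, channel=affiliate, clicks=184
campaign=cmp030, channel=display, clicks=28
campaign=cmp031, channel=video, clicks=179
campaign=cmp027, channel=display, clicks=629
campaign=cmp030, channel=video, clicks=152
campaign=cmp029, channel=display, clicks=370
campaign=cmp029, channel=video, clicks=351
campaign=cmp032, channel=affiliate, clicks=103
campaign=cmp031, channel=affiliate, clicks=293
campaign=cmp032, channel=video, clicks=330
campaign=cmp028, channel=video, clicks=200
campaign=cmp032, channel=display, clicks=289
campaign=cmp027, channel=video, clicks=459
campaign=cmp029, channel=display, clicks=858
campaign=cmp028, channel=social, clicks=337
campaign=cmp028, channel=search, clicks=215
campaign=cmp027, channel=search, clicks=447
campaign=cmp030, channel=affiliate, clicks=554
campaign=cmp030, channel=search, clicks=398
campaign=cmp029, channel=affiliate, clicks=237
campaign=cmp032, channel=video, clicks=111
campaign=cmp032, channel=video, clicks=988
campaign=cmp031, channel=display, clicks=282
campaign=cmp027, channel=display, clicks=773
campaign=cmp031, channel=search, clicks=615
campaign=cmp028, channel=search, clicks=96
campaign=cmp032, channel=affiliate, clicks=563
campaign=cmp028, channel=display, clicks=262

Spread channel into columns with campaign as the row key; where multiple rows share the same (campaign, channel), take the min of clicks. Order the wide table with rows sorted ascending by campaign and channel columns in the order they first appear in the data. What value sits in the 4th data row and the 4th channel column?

With rows sorted ascending by campaign, row 4 is campaign=cmp030. channel columns in first-appearance order: video, affiliate, social, search, display; column 4 is search.
Long rows with campaign=cmp030, channel=search: min(512, 455, 398) = 398.

398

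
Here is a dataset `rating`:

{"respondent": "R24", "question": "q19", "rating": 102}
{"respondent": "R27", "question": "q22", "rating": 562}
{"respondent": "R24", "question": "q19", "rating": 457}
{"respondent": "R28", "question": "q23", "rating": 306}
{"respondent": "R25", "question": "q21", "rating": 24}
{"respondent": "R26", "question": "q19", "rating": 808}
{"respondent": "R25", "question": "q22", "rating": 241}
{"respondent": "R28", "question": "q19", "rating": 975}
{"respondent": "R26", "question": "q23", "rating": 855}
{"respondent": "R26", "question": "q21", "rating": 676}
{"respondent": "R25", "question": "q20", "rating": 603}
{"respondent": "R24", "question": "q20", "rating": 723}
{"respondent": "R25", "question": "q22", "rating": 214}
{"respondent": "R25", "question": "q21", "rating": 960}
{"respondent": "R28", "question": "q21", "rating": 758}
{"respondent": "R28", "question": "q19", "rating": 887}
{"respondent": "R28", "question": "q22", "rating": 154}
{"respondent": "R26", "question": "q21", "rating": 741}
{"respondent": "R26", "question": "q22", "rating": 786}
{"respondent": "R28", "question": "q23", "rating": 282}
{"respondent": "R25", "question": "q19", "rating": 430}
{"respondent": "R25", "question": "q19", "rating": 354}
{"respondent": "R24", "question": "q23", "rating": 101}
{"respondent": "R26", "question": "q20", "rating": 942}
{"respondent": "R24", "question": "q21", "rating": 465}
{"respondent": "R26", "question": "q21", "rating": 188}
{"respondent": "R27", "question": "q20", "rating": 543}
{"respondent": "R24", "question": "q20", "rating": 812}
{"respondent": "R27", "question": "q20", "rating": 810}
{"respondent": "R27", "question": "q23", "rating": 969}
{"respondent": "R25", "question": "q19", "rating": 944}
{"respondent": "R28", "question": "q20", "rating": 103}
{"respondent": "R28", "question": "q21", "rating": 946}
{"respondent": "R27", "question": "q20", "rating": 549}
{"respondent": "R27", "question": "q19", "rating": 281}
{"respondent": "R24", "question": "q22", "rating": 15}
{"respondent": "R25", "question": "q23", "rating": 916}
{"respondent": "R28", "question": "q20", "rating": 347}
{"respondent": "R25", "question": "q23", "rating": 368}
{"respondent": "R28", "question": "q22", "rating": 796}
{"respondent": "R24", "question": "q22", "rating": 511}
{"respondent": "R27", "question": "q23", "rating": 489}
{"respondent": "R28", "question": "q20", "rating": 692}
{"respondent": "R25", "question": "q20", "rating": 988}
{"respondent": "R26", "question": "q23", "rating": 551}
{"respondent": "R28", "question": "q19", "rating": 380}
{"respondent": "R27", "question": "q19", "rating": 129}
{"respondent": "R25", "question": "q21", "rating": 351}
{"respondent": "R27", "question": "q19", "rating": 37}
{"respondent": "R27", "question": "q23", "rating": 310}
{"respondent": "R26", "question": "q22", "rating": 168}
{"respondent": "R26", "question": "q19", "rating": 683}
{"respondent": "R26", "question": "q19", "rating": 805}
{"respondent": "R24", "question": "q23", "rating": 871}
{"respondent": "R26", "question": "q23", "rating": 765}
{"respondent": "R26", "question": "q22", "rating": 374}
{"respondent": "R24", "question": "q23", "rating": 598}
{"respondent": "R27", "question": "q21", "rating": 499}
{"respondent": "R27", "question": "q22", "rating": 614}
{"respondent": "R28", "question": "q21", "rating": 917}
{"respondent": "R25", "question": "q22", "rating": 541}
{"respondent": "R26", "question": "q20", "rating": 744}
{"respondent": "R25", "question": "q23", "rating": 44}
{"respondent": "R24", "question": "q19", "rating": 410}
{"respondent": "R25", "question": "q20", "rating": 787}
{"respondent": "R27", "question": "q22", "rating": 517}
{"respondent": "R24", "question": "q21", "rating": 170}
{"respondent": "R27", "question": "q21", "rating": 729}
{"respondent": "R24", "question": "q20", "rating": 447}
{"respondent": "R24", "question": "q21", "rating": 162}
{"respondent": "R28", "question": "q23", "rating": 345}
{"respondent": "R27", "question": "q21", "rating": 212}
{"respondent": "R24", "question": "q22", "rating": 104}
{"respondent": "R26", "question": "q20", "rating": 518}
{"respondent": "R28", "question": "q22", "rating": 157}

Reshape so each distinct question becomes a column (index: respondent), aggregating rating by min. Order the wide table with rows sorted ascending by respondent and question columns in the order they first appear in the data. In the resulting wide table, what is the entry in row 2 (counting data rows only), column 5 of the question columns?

603

With rows sorted ascending by respondent, row 2 is respondent=R25. question columns in first-appearance order: q19, q22, q23, q21, q20; column 5 is q20.
Long rows with respondent=R25, question=q20: min(603, 988, 787) = 603.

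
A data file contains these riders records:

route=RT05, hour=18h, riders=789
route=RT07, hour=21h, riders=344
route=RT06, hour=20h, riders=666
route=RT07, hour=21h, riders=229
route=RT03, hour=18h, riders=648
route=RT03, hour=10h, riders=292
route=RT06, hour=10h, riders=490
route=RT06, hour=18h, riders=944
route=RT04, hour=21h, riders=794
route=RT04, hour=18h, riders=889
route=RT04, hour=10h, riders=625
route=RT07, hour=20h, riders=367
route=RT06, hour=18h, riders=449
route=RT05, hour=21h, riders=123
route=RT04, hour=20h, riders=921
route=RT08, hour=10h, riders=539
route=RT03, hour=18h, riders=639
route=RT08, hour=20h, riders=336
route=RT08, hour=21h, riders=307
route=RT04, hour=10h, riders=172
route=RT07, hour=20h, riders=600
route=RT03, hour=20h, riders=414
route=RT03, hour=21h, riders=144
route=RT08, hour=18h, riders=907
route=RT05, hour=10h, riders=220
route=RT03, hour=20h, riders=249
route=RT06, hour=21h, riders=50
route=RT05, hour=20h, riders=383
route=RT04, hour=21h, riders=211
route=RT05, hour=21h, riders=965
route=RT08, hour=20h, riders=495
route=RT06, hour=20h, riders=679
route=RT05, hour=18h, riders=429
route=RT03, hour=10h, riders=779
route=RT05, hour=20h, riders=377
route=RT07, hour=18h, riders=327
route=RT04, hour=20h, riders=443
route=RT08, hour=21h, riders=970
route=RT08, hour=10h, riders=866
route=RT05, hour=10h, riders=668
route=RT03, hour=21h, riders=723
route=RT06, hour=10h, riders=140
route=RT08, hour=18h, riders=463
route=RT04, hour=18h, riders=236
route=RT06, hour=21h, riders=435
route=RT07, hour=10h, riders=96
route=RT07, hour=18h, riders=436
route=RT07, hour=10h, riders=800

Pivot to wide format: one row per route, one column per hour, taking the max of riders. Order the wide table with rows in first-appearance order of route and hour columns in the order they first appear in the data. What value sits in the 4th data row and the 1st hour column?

With rows in first-appearance order of route, row 4 is route=RT03. hour columns in first-appearance order: 18h, 21h, 20h, 10h; column 1 is 18h.
Long rows with route=RT03, hour=18h: max(648, 639) = 648.

648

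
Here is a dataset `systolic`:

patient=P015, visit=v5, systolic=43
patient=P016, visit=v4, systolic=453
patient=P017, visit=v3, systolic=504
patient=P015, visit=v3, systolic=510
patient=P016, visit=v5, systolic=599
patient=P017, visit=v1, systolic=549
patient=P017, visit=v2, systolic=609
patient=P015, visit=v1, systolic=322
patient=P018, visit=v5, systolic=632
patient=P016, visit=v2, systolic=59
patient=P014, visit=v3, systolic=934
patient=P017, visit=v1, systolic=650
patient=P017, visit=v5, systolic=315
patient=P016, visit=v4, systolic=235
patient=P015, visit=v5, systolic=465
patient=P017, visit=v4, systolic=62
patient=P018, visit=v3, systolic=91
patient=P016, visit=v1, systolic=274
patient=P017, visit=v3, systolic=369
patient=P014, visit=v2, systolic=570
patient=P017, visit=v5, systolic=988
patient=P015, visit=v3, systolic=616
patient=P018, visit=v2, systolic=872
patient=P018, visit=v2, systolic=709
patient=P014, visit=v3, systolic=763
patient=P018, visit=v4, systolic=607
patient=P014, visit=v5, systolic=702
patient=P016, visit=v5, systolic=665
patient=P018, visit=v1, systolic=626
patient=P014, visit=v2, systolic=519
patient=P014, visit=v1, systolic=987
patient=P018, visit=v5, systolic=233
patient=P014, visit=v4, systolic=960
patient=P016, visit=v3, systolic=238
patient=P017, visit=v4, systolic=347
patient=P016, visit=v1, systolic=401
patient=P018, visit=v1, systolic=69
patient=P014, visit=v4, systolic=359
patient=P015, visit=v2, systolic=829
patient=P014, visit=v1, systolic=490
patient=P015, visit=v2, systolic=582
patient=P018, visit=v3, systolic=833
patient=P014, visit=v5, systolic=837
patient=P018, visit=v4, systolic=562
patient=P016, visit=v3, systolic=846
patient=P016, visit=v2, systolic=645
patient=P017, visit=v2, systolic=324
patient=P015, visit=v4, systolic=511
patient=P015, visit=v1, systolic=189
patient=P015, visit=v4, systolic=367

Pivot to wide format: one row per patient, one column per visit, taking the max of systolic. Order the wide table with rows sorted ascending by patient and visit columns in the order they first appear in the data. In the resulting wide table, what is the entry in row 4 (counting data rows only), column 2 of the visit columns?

347

With rows sorted ascending by patient, row 4 is patient=P017. visit columns in first-appearance order: v5, v4, v3, v1, v2; column 2 is v4.
Long rows with patient=P017, visit=v4: max(62, 347) = 347.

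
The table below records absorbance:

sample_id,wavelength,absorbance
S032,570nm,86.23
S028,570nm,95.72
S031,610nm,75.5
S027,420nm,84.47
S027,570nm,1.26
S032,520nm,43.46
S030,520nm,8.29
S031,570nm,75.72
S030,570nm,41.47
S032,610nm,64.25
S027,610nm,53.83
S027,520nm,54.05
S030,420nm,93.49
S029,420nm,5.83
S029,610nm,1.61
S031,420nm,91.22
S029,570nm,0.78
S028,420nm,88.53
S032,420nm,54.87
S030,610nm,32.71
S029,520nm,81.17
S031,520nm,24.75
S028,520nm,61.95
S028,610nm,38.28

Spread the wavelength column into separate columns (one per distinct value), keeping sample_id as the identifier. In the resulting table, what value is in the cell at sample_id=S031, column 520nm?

Wide layout: rows indexed by sample_id, columns are the 4 distinct wavelength values (570nm, 610nm, 420nm, 520nm).
Cell (sample_id=S031, wavelength=520nm) draws from the long row where sample_id=S031 and wavelength=520nm, which has absorbance=24.75.

24.75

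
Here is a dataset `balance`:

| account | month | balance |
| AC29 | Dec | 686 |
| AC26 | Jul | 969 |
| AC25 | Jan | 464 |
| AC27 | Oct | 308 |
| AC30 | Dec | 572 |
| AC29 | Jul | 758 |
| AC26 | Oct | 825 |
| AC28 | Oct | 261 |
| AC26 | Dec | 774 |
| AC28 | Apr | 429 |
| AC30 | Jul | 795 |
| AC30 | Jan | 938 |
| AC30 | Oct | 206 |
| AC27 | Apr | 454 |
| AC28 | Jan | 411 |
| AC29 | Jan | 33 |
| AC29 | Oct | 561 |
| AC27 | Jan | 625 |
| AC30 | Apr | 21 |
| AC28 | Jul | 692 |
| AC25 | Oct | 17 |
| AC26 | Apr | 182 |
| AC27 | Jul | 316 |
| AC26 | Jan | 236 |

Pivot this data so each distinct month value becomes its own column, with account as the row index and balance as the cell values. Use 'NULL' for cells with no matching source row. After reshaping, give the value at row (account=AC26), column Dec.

The long row with account=AC26, month=Dec has balance=774.

774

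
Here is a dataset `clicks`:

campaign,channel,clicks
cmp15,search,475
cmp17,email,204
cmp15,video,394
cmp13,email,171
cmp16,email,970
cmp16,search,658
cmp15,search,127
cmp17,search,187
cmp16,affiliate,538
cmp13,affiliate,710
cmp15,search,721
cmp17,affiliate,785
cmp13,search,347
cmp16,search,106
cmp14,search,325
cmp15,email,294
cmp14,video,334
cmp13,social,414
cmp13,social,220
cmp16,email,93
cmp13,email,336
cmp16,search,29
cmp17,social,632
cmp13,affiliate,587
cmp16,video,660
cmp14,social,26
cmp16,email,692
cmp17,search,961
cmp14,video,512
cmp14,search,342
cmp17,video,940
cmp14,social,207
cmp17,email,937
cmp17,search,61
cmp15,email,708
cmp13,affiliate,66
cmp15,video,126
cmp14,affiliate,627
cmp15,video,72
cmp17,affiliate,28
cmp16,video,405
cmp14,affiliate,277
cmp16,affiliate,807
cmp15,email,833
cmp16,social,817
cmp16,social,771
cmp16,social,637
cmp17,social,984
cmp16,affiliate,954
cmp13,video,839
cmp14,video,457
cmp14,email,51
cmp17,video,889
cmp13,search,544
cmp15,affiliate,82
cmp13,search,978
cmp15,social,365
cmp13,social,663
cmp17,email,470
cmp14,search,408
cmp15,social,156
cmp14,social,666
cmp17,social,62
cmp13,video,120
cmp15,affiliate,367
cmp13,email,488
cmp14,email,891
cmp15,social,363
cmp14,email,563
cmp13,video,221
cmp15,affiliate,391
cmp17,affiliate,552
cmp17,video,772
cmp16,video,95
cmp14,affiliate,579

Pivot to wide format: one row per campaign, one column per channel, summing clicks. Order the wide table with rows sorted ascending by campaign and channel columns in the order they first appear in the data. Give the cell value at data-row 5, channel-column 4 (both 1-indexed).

1365

With rows sorted ascending by campaign, row 5 is campaign=cmp17. channel columns in first-appearance order: search, email, video, affiliate, social; column 4 is affiliate.
Long rows with campaign=cmp17, channel=affiliate: 785 + 28 + 552 = 1365.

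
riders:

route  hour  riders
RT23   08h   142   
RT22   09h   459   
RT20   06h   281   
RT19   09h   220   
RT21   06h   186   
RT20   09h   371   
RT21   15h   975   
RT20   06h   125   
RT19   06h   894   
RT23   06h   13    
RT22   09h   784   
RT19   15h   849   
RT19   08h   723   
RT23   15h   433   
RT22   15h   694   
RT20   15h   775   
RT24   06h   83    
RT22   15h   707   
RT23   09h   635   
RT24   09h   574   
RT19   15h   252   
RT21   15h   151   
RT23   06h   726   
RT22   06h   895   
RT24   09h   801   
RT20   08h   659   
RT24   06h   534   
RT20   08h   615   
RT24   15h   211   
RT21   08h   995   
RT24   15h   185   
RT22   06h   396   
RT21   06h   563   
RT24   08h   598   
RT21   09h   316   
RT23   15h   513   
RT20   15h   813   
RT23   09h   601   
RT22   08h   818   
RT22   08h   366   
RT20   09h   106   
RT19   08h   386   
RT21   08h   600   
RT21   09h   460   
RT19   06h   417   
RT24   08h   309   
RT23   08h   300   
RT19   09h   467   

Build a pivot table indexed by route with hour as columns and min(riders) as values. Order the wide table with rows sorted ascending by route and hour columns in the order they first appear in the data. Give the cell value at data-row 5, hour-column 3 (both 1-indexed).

With rows sorted ascending by route, row 5 is route=RT23. hour columns in first-appearance order: 08h, 09h, 06h, 15h; column 3 is 06h.
Long rows with route=RT23, hour=06h: min(13, 726) = 13.

13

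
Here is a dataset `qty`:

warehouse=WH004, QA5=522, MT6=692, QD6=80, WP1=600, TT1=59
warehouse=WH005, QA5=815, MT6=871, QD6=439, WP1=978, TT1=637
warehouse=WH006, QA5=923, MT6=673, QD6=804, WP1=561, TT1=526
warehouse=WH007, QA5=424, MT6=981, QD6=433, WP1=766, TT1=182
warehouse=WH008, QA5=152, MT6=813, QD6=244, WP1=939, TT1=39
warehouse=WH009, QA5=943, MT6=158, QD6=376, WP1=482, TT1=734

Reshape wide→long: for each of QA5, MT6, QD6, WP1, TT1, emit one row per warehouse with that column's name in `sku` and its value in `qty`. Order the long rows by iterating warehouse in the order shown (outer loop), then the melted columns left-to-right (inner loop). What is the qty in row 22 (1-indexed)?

813

30 rows total (6 × 5). Row 22: index ⌊(22-1)/5⌋ = 4 into warehouse → WH008; (22-1) mod 5 = 1 into the melted columns → MT6.
So row 22 is (WH008, MT6, 813); qty = 813.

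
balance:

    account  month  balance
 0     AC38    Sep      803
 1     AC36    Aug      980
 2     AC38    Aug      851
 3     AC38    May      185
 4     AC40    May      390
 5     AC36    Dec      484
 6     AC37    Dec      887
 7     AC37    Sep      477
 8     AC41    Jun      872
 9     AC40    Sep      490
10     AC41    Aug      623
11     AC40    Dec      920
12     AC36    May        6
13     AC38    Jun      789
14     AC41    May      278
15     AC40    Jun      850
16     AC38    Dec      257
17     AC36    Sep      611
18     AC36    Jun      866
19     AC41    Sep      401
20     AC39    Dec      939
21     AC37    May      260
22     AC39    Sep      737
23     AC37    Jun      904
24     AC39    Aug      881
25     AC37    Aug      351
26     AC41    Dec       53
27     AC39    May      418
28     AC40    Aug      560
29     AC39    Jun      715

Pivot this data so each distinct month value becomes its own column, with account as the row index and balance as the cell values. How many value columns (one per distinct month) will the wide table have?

5 distinct month values: Jun, May, Sep, Dec, Aug.

5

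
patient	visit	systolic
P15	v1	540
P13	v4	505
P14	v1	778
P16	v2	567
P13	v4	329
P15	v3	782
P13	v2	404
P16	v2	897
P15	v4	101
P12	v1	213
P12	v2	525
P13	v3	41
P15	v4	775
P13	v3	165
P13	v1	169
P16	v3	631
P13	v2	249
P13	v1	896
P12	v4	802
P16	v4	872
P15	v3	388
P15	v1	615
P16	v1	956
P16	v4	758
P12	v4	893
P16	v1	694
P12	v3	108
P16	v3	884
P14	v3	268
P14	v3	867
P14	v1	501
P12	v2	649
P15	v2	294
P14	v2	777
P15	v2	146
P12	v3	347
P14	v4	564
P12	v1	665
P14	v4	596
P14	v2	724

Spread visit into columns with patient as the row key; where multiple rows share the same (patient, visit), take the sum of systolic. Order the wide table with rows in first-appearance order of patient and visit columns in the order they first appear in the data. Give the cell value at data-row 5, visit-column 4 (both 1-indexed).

With rows in first-appearance order of patient, row 5 is patient=P12. visit columns in first-appearance order: v1, v4, v2, v3; column 4 is v3.
Long rows with patient=P12, visit=v3: 108 + 347 = 455.

455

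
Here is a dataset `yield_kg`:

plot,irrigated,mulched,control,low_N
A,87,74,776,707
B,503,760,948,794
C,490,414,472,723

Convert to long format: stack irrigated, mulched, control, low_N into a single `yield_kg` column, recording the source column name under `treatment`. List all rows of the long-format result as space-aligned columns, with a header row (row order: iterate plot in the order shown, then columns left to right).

Each (plot, column) pair becomes one row: 3 × 4 = 12 rows.
For example, (A, irrigated) → yield_kg=87.

plot  treatment  yield_kg
A     irrigated  87      
A     mulched    74      
A     control    776     
A     low_N      707     
B     irrigated  503     
B     mulched    760     
B     control    948     
B     low_N      794     
C     irrigated  490     
C     mulched    414     
C     control    472     
C     low_N      723     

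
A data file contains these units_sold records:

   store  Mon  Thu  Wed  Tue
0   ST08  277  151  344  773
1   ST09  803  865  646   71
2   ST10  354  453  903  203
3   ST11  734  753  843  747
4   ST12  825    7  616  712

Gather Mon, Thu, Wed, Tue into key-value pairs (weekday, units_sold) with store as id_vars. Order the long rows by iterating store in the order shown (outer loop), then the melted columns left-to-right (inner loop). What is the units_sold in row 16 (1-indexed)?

747

20 rows total (5 × 4). Row 16: index ⌊(16-1)/4⌋ = 3 into store → ST11; (16-1) mod 4 = 3 into the melted columns → Tue.
So row 16 is (ST11, Tue, 747); units_sold = 747.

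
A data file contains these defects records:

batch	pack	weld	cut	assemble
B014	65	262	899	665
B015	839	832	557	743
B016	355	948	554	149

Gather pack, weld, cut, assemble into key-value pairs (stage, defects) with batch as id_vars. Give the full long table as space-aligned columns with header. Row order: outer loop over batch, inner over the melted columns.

batch  stage     defects
B014   pack      65     
B014   weld      262    
B014   cut       899    
B014   assemble  665    
B015   pack      839    
B015   weld      832    
B015   cut       557    
B015   assemble  743    
B016   pack      355    
B016   weld      948    
B016   cut       554    
B016   assemble  149    

Each (batch, column) pair becomes one row: 3 × 4 = 12 rows.
For example, (B014, pack) → defects=65.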